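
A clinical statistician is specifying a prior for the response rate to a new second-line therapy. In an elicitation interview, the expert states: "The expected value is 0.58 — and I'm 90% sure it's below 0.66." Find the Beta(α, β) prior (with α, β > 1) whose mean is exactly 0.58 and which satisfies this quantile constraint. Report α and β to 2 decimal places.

α ≈ 35.54, β ≈ 25.73

With mean 0.58 fixed, write α = 0.58s, β = 0.42s where s = α+β.
Need P(θ < 0.66) = 0.9 under Beta(0.58s, 0.42s). Normal approximation: (q−m)/√(m(1−m)/s) ≈ z_{0.9} = 1.28, so s ≈ 0.58·0.42·(1.28)²/(0.66−0.58)² = 62.5.
At s = 62.5: P(θ<0.66) ≈ 0.902. Adjusting to match 0.9 gives s ≈ 61.27.
So α = 0.58·61.27 ≈ 35.54, β = 0.42·61.27 ≈ 25.73.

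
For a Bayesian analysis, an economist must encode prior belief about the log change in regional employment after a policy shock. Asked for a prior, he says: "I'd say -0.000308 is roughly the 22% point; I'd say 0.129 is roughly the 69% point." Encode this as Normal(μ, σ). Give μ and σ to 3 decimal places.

The p-quantile of Normal(μ,σ) is μ + z_p·σ, with z_{0.22} = -0.7722 and z_{0.69} = 0.4959.
Eliminate σ: μ = (z₂·x₁ − z₁·x₂)/(z₂ − z₁) = (0.4959·-0.000308 − (-0.7722)·0.129)/1.268 = 0.078.
Then σ = (x₂ − x₁)/(z₂ − z₁) = (0.129 − -0.000308)/1.268 = 0.102.

μ = 0.078, σ = 0.102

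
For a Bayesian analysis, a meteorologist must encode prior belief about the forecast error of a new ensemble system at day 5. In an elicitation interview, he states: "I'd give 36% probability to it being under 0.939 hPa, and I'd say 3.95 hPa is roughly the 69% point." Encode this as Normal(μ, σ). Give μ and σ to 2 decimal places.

μ = 2.20, σ = 3.52

For Normal(μ,σ), the p-quantile is μ + z_p·σ. Here z_{0.36} = -0.3585, z_{0.69} = 0.4959.
So 0.939 = μ − 0.3585σ and 3.95 = μ + 0.4959σ.
Subtracting: σ = (3.95 − 0.939)/(0.4959 − (-0.3585)) = 3.52.
Then μ = 0.939 − (-0.3585)·3.52 = 2.20.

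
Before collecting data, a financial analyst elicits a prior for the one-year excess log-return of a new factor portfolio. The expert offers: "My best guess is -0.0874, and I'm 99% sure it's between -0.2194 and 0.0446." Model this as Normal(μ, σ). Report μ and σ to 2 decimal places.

A symmetric 99% interval runs μ ± z·σ with z = 2.576.
Half-width = 0.132, so σ = 0.132/2.576 = 0.05.
μ is the stated best guess, -0.09.

μ = -0.09, σ = 0.05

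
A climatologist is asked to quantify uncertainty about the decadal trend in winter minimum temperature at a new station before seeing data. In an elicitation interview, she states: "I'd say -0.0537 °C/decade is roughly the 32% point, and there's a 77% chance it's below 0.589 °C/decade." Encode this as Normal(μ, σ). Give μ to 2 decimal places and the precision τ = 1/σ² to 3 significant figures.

μ = 0.20, τ = 3.52

For Normal(μ,σ), the p-quantile is μ + z_p·σ. Here z_{0.32} = -0.4677, z_{0.77} = 0.7388.
So -0.0537 = μ − 0.4677σ and 0.589 = μ + 0.7388σ.
Subtracting: σ = (0.589 − -0.0537)/(0.7388 − (-0.4677)) = 0.53.
Then μ = -0.0537 − (-0.4677)·0.53 = 0.20.
Precision τ = 1/σ² = 1/0.5327² = 3.52.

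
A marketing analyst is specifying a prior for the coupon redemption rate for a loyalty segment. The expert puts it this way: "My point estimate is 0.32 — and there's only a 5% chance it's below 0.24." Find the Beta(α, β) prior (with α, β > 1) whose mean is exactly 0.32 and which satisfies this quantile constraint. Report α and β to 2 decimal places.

With mean 0.32 fixed, write α = 0.32s, β = 0.68s where s = α+β.
Need P(θ < 0.24) = 0.05 under Beta(0.32s, 0.68s). Normal approximation: (q−m)/√(m(1−m)/s) ≈ z_{0.05} = -1.64, so s ≈ 0.32·0.68·(-1.64)²/(0.24−0.32)² = 92.0.
At s = 92.0: P(θ<0.24) ≈ 0.044. Adjusting to match 0.05 gives s ≈ 85.70.
So α = 0.32·85.70 ≈ 27.42, β = 0.68·85.70 ≈ 58.27.

α ≈ 27.42, β ≈ 58.27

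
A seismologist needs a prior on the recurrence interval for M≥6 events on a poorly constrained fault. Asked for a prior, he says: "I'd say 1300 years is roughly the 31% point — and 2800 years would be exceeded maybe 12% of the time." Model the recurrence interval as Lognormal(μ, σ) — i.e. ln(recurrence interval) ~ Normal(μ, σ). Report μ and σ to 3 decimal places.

If T ~ Lognormal(μ,σ) then ln T ~ Normal(μ,σ), so the p-quantile of ln T is μ + z_p·σ.
ln(1300) = 7.17 and ln(2800) = 7.937; z_{0.31} = -0.4959, z_{0.88} = 1.175.
σ = (7.937 − 7.17)/(1.175 − (-0.4959)) = 0.459.
μ = 7.17 − (-0.4959)·0.459 = 7.398.

μ ≈ 7.398, σ ≈ 0.459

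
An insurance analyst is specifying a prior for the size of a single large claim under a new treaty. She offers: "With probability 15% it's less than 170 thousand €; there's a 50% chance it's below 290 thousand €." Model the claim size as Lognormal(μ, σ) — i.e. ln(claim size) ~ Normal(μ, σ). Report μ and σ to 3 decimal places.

μ ≈ 5.670, σ ≈ 0.515

If T ~ Lognormal(μ,σ) then ln T ~ Normal(μ,σ), so the p-quantile of ln T is μ + z_p·σ.
ln(170) = 5.136 and ln(290) = 5.67; z_{0.15} = -1.036, z_{0.5} = 0.
σ = (5.67 − 5.136)/(0 − (-1.036)) = 0.515.
μ = 5.136 − (-1.036)·0.515 = 5.670.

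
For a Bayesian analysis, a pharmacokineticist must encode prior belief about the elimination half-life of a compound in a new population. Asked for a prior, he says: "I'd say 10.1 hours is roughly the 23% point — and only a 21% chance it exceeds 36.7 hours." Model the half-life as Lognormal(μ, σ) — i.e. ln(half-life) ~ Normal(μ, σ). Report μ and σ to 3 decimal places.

μ ≈ 2.929, σ ≈ 0.835

If T ~ Lognormal(μ,σ) then ln T ~ Normal(μ,σ), so the p-quantile of ln T is μ + z_p·σ.
ln(10.1) = 2.313 and ln(36.7) = 3.603; z_{0.23} = -0.7388, z_{0.79} = 0.8064.
σ = (3.603 − 2.313)/(0.8064 − (-0.7388)) = 0.835.
μ = 2.313 − (-0.7388)·0.835 = 2.929.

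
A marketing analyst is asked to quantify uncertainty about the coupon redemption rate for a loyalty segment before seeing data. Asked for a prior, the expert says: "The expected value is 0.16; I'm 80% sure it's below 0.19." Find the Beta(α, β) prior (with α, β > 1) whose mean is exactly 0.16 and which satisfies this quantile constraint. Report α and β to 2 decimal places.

α ≈ 16.04, β ≈ 84.23

With mean 0.16 fixed, write α = 0.16s, β = 0.84s where s = α+β.
Need P(θ < 0.19) = 0.8 under Beta(0.16s, 0.84s). Normal approximation: (q−m)/√(m(1−m)/s) ≈ z_{0.8} = 0.842, so s ≈ 0.16·0.84·(0.842)²/(0.19−0.16)² = 105.8.
At s = 105.8: P(θ<0.19) ≈ 0.805. Adjusting to match 0.8 gives s ≈ 100.27.
So α = 0.16·100.27 ≈ 16.04, β = 0.84·100.27 ≈ 84.23.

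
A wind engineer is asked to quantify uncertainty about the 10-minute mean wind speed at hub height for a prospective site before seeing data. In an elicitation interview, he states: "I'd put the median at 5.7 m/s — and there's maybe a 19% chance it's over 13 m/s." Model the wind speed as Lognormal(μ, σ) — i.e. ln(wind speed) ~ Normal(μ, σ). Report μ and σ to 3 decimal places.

μ ≈ 1.740, σ ≈ 0.939

If T ~ Lognormal(μ,σ) then ln T ~ Normal(μ,σ), so the p-quantile of ln T is μ + z_p·σ.
ln(5.7) = 1.74 and ln(13) = 2.565; z_{0.5} = 0, z_{0.81} = 0.8779.
σ = (2.565 − 1.74)/(0.8779 − (0)) = 0.939.
μ = 1.74 − (0)·0.939 = 1.740.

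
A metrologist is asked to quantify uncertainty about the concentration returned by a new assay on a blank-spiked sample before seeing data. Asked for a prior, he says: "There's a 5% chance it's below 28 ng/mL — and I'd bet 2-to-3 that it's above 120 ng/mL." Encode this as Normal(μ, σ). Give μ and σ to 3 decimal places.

μ = 107.721, σ = 48.467

For Normal(μ,σ), the p-quantile is μ + z_p·σ. Here z_{0.05} = -1.645, z_{0.6} = 0.2533.
So 28 = μ − 1.645σ and 120 = μ + 0.2533σ.
Subtracting: σ = (120 − 28)/(0.2533 − (-1.645)) = 48.467.
Then μ = 28 − (-1.645)·48.467 = 107.721.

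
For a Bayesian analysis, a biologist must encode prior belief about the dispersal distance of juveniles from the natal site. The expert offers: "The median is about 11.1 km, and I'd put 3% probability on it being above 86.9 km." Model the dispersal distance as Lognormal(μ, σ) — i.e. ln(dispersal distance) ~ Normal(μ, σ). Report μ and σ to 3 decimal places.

μ ≈ 2.407, σ ≈ 1.094

If T ~ Lognormal(μ,σ) then ln T ~ Normal(μ,σ), so the p-quantile of ln T is μ + z_p·σ.
ln(11.1) = 2.407 and ln(86.9) = 4.465; z_{0.5} = 0, z_{0.97} = 1.881.
σ = (4.465 − 2.407)/(1.881 − (0)) = 1.094.
μ = 2.407 − (0)·1.094 = 2.407.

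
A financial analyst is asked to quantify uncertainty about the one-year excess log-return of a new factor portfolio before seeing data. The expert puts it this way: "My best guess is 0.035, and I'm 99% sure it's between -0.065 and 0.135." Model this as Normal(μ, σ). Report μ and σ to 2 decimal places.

A symmetric 99% interval runs μ ± z·σ with z = 2.576.
Half-width = 0.1, so σ = 0.1/2.576 = 0.04.
μ is the stated best guess, 0.04.

μ = 0.04, σ = 0.04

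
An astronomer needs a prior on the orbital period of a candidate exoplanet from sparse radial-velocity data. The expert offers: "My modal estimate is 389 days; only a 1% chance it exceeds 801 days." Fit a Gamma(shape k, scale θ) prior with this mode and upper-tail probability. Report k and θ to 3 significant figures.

k ≈ 10.4, θ ≈ 41.5

Gamma(k,θ) with k>1 has mode (k−1)θ, so θ = 389/(k−1).
Need P(X < 801) = 0.99 with θ tied to k this way. Start at k = 2, θ = 389: P(X<801) ≈ 0.610.
Too low — raise k to concentrate. Iterating converges to k ≈ 10.4.
Then θ = 389/(10.4−1) ≈ 41.5.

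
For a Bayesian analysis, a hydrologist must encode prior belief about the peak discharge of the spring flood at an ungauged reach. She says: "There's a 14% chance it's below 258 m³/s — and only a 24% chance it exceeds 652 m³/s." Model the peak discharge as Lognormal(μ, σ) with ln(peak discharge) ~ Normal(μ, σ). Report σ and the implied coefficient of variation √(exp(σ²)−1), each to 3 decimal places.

If T ~ Lognormal(μ,σ) then ln T ~ Normal(μ,σ), so the p-quantile of ln T is μ + z_p·σ.
ln(258) = 5.553 and ln(652) = 6.48; z_{0.14} = -1.08, z_{0.76} = 0.7063.
σ = (6.48 − 5.553)/(0.7063 − (-1.08)) = 0.519.
μ = 5.553 − (-1.08)·0.519 = 6.114.
CV = √(exp(σ²)−1) = √(exp(0.2693)−1) = 0.556.

σ ≈ 0.519, CV ≈ 0.556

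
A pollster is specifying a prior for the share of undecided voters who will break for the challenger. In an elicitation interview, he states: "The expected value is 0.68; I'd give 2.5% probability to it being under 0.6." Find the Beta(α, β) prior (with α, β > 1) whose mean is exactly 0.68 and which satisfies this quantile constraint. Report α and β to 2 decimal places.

With mean 0.68 fixed, write α = 0.68s, β = 0.32s where s = α+β.
Need P(θ < 0.6) = 0.025 under Beta(0.68s, 0.32s). Normal approximation: (q−m)/√(m(1−m)/s) ≈ z_{0.025} = -1.96, so s ≈ 0.68·0.32·(-1.96)²/(0.6−0.68)² = 130.6.
At s = 130.6: P(θ<0.6) ≈ 0.028. Adjusting to match 0.025 gives s ≈ 137.56.
So α = 0.68·137.56 ≈ 93.54, β = 0.32·137.56 ≈ 44.02.

α ≈ 93.54, β ≈ 44.02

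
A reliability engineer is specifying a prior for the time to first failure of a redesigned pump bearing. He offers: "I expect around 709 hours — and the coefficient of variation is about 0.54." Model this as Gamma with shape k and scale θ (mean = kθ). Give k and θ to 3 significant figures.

For Gamma(k, scale θ): mean = kθ, variance = kθ², so CV = 1/√k.
CV = 0.54, hence k = 1/CV² = 3.43.
Then θ = mean/k = 709/3.43 = 207.

k ≈ 3.43, θ ≈ 207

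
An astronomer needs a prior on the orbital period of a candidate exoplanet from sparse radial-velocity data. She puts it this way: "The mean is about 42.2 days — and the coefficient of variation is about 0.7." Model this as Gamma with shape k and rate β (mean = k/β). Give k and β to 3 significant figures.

For Gamma(k, rate β): mean = k/β, variance = k/β², so CV = 1/√k.
CV = 0.7, hence k = 1/CV² = 2.04.
Then β = k/mean = 2.04/42.2 = 0.0484.

k ≈ 2.04, β ≈ 0.0484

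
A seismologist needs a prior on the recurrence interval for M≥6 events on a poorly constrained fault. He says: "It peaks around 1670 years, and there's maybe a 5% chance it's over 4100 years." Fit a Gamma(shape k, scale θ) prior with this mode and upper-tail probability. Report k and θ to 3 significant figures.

k ≈ 4.37, θ ≈ 495

Gamma(k,θ) with k>1 has mode (k−1)θ, so θ = 1670/(k−1).
Need P(X < 4100) = 0.95 with θ tied to k this way. Start at k = 2, θ = 1670: P(X<4100) ≈ 0.703.
Too low — raise k to concentrate. Iterating converges to k ≈ 4.37.
Then θ = 1670/(4.37−1) ≈ 495.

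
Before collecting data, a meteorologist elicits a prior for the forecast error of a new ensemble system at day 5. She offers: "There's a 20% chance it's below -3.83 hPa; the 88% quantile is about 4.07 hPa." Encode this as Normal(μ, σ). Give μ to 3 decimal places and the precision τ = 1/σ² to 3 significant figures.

The p-quantile of Normal(μ,σ) is μ + z_p·σ, with z_{0.2} = -0.8416 and z_{0.88} = 1.175.
Eliminate σ: μ = (z₂·x₁ − z₁·x₂)/(z₂ − z₁) = (1.175·-3.83 − (-0.8416)·4.07)/2.017 = -0.533.
Then σ = (x₂ − x₁)/(z₂ − z₁) = (4.07 − -3.83)/2.017 = 3.917.
Precision τ = 1/σ² = 1/3.917² = 0.0652.

μ = -0.533, τ = 0.0652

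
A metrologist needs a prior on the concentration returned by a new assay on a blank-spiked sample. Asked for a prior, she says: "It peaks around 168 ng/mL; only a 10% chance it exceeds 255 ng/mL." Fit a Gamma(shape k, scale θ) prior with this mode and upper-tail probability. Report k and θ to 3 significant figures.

Gamma(k,θ) with k>1 has mode (k−1)θ, so θ = 168/(k−1).
Need P(X < 255) = 0.9 with θ tied to k this way. Start at k = 2, θ = 168: P(X<255) ≈ 0.448.
Too low — raise k to concentrate. Iterating converges to k ≈ 11.7.
Then θ = 168/(11.7−1) ≈ 15.7.

k ≈ 11.7, θ ≈ 15.7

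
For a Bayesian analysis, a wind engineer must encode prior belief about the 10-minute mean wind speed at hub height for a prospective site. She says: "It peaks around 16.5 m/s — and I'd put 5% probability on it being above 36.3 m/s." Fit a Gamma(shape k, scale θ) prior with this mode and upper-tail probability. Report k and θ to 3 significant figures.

Gamma(k,θ) with k>1 has mode (k−1)θ, so θ = 16.5/(k−1).
Need P(X < 36.3) = 0.95 with θ tied to k this way. Start at k = 2, θ = 16.5: P(X<36.3) ≈ 0.645.
Too low — raise k to concentrate. Iterating converges to k ≈ 5.43.
Then θ = 16.5/(5.43−1) ≈ 3.73.

k ≈ 5.43, θ ≈ 3.73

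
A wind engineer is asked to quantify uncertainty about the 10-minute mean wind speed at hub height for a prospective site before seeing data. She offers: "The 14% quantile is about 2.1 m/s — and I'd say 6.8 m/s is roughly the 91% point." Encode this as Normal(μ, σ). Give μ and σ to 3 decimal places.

For Normal(μ,σ), the p-quantile is μ + z_p·σ. Here z_{0.14} = -1.08, z_{0.91} = 1.341.
So 2.1 = μ − 1.08σ and 6.8 = μ + 1.341σ.
Subtracting: σ = (6.8 − 2.1)/(1.341 − (-1.08)) = 1.941.
Then μ = 2.1 − (-1.08)·1.941 = 4.197.

μ = 4.197, σ = 1.941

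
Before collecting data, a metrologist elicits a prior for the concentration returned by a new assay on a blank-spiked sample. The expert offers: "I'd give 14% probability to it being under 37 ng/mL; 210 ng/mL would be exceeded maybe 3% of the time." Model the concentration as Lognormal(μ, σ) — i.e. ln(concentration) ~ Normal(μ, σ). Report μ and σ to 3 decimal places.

If T ~ Lognormal(μ,σ) then ln T ~ Normal(μ,σ), so the p-quantile of ln T is μ + z_p·σ.
ln(37) = 3.611 and ln(210) = 5.347; z_{0.14} = -1.08, z_{0.97} = 1.881.
σ = (5.347 − 3.611)/(1.881 − (-1.08)) = 0.586.
μ = 3.611 − (-1.08)·0.586 = 4.244.

μ ≈ 4.244, σ ≈ 0.586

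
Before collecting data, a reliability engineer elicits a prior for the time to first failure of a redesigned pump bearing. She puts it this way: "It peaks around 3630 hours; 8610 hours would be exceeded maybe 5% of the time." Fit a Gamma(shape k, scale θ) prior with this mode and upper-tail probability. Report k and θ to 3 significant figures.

Gamma(k,θ) with k>1 has mode (k−1)θ, so θ = 3630/(k−1).
Need P(X < 8610) = 0.95 with θ tied to k this way. Start at k = 2, θ = 3630: P(X<8610) ≈ 0.685.
Too low — raise k to concentrate. Iterating converges to k ≈ 4.66.
Then θ = 3630/(4.66−1) ≈ 991.

k ≈ 4.66, θ ≈ 991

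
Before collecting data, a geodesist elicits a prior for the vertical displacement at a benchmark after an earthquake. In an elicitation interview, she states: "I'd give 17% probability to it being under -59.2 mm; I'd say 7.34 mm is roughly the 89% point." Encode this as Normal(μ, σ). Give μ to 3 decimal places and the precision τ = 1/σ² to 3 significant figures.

For Normal(μ,σ), the p-quantile is μ + z_p·σ. Here z_{0.17} = -0.9542, z_{0.89} = 1.227.
So -59.2 = μ − 0.9542σ and 7.34 = μ + 1.227σ.
Subtracting: σ = (7.34 − -59.2)/(1.227 − (-0.9542)) = 30.513.
Then μ = -59.2 − (-0.9542)·30.513 = -30.085.
Precision τ = 1/σ² = 1/30.51² = 0.00107.

μ = -30.085, τ = 0.00107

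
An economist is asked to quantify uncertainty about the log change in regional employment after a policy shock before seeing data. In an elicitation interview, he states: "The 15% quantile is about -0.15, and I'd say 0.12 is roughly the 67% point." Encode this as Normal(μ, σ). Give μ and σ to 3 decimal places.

μ = 0.040, σ = 0.183

For Normal(μ,σ), the p-quantile is μ + z_p·σ. Here z_{0.15} = -1.036, z_{0.67} = 0.4399.
So -0.15 = μ − 1.036σ and 0.12 = μ + 0.4399σ.
Subtracting: σ = (0.12 − -0.15)/(0.4399 − (-1.036)) = 0.183.
Then μ = -0.15 − (-1.036)·0.183 = 0.040.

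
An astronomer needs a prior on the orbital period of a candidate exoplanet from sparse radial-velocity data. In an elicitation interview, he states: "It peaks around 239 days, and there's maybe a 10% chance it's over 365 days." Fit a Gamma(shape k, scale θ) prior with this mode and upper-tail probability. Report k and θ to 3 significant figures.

Gamma(k,θ) with k>1 has mode (k−1)θ, so θ = 239/(k−1).
Need P(X < 365) = 0.9 with θ tied to k this way. Start at k = 2, θ = 239: P(X<365) ≈ 0.451.
Too low — raise k to concentrate. Iterating converges to k ≈ 11.4.
Then θ = 239/(11.4−1) ≈ 23.

k ≈ 11.4, θ ≈ 23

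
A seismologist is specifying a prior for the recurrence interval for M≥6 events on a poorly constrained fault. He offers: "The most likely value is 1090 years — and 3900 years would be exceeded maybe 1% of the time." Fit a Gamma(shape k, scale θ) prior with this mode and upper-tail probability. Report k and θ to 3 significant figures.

k ≈ 3.65, θ ≈ 411

Gamma(k,θ) with k>1 has mode (k−1)θ, so θ = 1090/(k−1).
Need P(X < 3900) = 0.99 with θ tied to k this way. Start at k = 2, θ = 1090: P(X<3900) ≈ 0.872.
Too low — raise k to concentrate. Iterating converges to k ≈ 3.65.
Then θ = 1090/(3.65−1) ≈ 411.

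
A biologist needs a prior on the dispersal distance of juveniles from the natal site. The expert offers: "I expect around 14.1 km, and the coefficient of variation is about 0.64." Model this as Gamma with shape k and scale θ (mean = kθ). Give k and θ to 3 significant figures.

k ≈ 2.44, θ ≈ 5.78

For Gamma(k, scale θ): mean = kθ, variance = kθ², so CV = 1/√k.
CV = 0.64, hence k = 1/CV² = 2.44.
Then θ = mean/k = 14.1/2.44 = 5.78.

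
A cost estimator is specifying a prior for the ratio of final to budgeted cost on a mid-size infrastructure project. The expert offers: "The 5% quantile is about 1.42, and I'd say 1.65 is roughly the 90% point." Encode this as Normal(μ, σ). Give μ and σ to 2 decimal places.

The p-quantile of Normal(μ,σ) is μ + z_p·σ, with z_{0.05} = -1.645 and z_{0.9} = 1.282.
Eliminate σ: μ = (z₂·x₁ − z₁·x₂)/(z₂ − z₁) = (1.282·1.42 − (-1.645)·1.65)/2.926 = 1.55.
Then σ = (x₂ − x₁)/(z₂ − z₁) = (1.65 − 1.42)/2.926 = 0.08.

μ = 1.55, σ = 0.08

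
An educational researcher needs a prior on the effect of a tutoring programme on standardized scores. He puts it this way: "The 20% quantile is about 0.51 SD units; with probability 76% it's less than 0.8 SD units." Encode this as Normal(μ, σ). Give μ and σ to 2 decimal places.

μ = 0.67, σ = 0.19

For Normal(μ,σ), the p-quantile is μ + z_p·σ. Here z_{0.2} = -0.8416, z_{0.76} = 0.7063.
So 0.51 = μ − 0.8416σ and 0.8 = μ + 0.7063σ.
Subtracting: σ = (0.8 − 0.51)/(0.7063 − (-0.8416)) = 0.19.
Then μ = 0.51 − (-0.8416)·0.19 = 0.67.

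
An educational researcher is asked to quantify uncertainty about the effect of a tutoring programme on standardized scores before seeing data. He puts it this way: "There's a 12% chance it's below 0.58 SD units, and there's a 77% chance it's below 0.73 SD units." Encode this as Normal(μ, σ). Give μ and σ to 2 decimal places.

For Normal(μ,σ), the p-quantile is μ + z_p·σ. Here z_{0.12} = -1.175, z_{0.77} = 0.7388.
So 0.58 = μ − 1.175σ and 0.73 = μ + 0.7388σ.
Subtracting: σ = (0.73 − 0.58)/(0.7388 − (-1.175)) = 0.08.
Then μ = 0.58 − (-1.175)·0.08 = 0.67.

μ = 0.67, σ = 0.08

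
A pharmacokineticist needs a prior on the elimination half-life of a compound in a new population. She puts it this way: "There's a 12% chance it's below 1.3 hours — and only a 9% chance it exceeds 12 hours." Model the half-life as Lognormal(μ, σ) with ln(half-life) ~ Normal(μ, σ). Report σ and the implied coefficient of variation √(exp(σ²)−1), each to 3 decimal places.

σ ≈ 0.883, CV ≈ 1.087

If T ~ Lognormal(μ,σ) then ln T ~ Normal(μ,σ), so the p-quantile of ln T is μ + z_p·σ.
ln(1.3) = 0.2624 and ln(12) = 2.485; z_{0.12} = -1.175, z_{0.91} = 1.341.
σ = (2.485 − 0.2624)/(1.341 − (-1.175)) = 0.883.
μ = 0.2624 − (-1.175)·0.883 = 1.300.
CV = √(exp(σ²)−1) = √(exp(0.7805)−1) = 1.087.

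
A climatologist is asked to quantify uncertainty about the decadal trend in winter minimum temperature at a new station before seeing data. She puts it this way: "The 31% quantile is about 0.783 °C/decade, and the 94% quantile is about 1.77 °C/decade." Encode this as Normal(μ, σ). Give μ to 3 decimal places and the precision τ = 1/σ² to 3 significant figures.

The p-quantile of Normal(μ,σ) is μ + z_p·σ, with z_{0.31} = -0.4959 and z_{0.94} = 1.555.
Eliminate σ: μ = (z₂·x₁ − z₁·x₂)/(z₂ − z₁) = (1.555·0.783 − (-0.4959)·1.77)/2.051 = 1.022.
Then σ = (x₂ − x₁)/(z₂ − z₁) = (1.77 − 0.783)/2.051 = 0.481.
Precision τ = 1/σ² = 1/0.4813² = 4.32.

μ = 1.022, τ = 4.32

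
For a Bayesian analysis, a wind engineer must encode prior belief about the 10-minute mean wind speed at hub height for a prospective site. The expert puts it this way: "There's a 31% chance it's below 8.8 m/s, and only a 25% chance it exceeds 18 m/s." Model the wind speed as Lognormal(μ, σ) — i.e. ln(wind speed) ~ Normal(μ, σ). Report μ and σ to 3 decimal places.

If T ~ Lognormal(μ,σ) then ln T ~ Normal(μ,σ), so the p-quantile of ln T is μ + z_p·σ.
ln(8.8) = 2.175 and ln(18) = 2.89; z_{0.31} = -0.4959, z_{0.75} = 0.6745.
σ = (2.89 − 2.175)/(0.6745 − (-0.4959)) = 0.611.
μ = 2.175 − (-0.4959)·0.611 = 2.478.

μ ≈ 2.478, σ ≈ 0.611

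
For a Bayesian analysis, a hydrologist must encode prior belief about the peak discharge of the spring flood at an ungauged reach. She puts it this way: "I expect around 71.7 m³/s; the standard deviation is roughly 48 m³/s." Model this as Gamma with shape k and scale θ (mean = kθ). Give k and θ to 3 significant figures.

For Gamma(k, scale θ): mean = kθ, variance = kθ², so CV = 1/√k.
CV = SD/mean = 48/71.7 = 0.6695, hence k = 1/CV² = 2.23.
Then θ = mean/k = 71.7/2.23 = 32.1.

k ≈ 2.23, θ ≈ 32.1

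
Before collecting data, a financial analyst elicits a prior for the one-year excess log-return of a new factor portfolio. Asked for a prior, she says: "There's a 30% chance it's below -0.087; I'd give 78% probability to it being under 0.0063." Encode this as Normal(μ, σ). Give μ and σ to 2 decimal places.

For Normal(μ,σ), the p-quantile is μ + z_p·σ. Here z_{0.3} = -0.5244, z_{0.78} = 0.7722.
So -0.087 = μ − 0.5244σ and 0.0063 = μ + 0.7722σ.
Subtracting: σ = (0.0063 − -0.087)/(0.7722 − (-0.5244)) = 0.07.
Then μ = -0.087 − (-0.5244)·0.07 = -0.05.

μ = -0.05, σ = 0.07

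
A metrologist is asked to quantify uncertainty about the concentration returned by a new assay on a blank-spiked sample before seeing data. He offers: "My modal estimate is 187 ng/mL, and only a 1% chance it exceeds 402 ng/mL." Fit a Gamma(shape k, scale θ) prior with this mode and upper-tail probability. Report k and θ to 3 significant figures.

k ≈ 9.27, θ ≈ 22.6

Gamma(k,θ) with k>1 has mode (k−1)θ, so θ = 187/(k−1).
Need P(X < 402) = 0.99 with θ tied to k this way. Start at k = 2, θ = 187: P(X<402) ≈ 0.633.
Too low — raise k to concentrate. Iterating converges to k ≈ 9.27.
Then θ = 187/(9.27−1) ≈ 22.6.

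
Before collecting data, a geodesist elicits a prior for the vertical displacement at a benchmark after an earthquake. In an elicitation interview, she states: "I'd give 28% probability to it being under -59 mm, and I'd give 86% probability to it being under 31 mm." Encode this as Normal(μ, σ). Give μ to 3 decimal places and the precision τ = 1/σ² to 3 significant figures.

For Normal(μ,σ), the p-quantile is μ + z_p·σ. Here z_{0.28} = -0.5828, z_{0.86} = 1.08.
So -59 = μ − 0.5828σ and 31 = μ + 1.08σ.
Subtracting: σ = (31 − -59)/(1.08 − (-0.5828)) = 54.114.
Then μ = -59 − (-0.5828)·54.114 = -27.460.
Precision τ = 1/σ² = 1/54.11² = 0.000341.

μ = -27.460, τ = 0.000341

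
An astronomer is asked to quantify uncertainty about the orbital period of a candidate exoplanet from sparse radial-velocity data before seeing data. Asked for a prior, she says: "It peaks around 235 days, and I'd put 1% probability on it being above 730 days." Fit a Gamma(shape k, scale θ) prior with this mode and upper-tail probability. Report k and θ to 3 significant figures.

Gamma(k,θ) with k>1 has mode (k−1)θ, so θ = 235/(k−1).
Need P(X < 730) = 0.99 with θ tied to k this way. Start at k = 2, θ = 235: P(X<730) ≈ 0.816.
Too low — raise k to concentrate. Iterating converges to k ≈ 4.47.
Then θ = 235/(4.47−1) ≈ 67.6.

k ≈ 4.47, θ ≈ 67.6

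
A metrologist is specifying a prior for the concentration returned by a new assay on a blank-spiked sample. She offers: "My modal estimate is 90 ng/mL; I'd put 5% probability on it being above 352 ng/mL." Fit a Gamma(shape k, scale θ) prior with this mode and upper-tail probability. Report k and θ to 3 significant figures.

Gamma(k,θ) with k>1 has mode (k−1)θ, so θ = 90/(k−1).
Need P(X < 352) = 0.95 with θ tied to k this way. Start at k = 2, θ = 90: P(X<352) ≈ 0.902.
Too low — raise k to concentrate. Iterating converges to k ≈ 2.36.
Then θ = 90/(2.36−1) ≈ 66.2.

k ≈ 2.36, θ ≈ 66.2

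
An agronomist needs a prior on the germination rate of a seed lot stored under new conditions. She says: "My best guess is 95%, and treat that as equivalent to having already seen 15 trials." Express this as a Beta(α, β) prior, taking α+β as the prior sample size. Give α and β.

Under the effective-sample-size interpretation, Beta(α, β) has prior mean α/(α+β) and prior sample size α+β.
So α+β = 15 and α/(α+β) = 0.95, giving α = 0.95·15 = 14.25 and β = 15 − 14.25 = 0.75.

α = 14.25, β = 0.75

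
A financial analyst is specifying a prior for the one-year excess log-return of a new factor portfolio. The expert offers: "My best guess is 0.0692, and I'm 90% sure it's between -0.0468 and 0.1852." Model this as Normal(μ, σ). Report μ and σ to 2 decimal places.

μ = 0.07, σ = 0.07

A symmetric 90% interval runs μ ± z·σ with z = 1.645.
Half-width = 0.116, so σ = 0.116/1.645 = 0.07.
μ is the stated best guess, 0.07.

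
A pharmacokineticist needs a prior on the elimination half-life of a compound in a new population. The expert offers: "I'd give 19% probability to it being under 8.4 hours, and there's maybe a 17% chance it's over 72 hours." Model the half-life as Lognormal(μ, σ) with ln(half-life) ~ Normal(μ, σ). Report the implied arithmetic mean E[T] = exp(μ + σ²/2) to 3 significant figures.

If T ~ Lognormal(μ,σ) then ln T ~ Normal(μ,σ), so the p-quantile of ln T is μ + z_p·σ.
ln(8.4) = 2.128 and ln(72) = 4.277; z_{0.19} = -0.8779, z_{0.83} = 0.9542.
σ = (4.277 − 2.128)/(0.9542 − (-0.8779)) = 1.173.
μ = 2.128 − (-0.8779)·1.173 = 3.158.
E[T] = exp(μ + σ²/2) = exp(3.158 + 0.6876) = 46.8 hours.

E[T] ≈ 46.8 hours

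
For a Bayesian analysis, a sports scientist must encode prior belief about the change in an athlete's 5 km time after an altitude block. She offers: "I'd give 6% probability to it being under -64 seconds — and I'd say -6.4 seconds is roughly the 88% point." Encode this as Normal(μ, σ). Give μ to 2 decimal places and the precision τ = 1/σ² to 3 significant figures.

μ = -31.19, τ = 0.00225

The p-quantile of Normal(μ,σ) is μ + z_p·σ, with z_{0.06} = -1.555 and z_{0.88} = 1.175.
Eliminate σ: μ = (z₂·x₁ − z₁·x₂)/(z₂ − z₁) = (1.175·-64 − (-1.555)·-6.4)/2.73 = -31.19.
Then σ = (x₂ − x₁)/(z₂ − z₁) = (-6.4 − -64)/2.73 = 21.10.
Precision τ = 1/σ² = 1/21.1² = 0.00225.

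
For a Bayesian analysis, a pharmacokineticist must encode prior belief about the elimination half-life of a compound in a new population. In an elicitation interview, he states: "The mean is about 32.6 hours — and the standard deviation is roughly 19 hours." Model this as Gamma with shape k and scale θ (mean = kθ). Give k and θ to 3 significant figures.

k ≈ 2.94, θ ≈ 11.1

For Gamma(k, scale θ): mean = kθ, variance = kθ², so CV = 1/√k.
CV = SD/mean = 19/32.6 = 0.5828, hence k = 1/CV² = 2.94.
Then θ = mean/k = 32.6/2.94 = 11.1.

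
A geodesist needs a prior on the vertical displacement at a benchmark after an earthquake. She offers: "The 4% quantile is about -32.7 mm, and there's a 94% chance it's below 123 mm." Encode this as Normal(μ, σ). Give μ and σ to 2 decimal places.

The p-quantile of Normal(μ,σ) is μ + z_p·σ, with z_{0.04} = -1.751 and z_{0.94} = 1.555.
Eliminate σ: μ = (z₂·x₁ − z₁·x₂)/(z₂ − z₁) = (1.555·-32.7 − (-1.751)·123)/3.305 = 49.76.
Then σ = (x₂ − x₁)/(z₂ − z₁) = (123 − -32.7)/3.305 = 47.10.

μ = 49.76, σ = 47.10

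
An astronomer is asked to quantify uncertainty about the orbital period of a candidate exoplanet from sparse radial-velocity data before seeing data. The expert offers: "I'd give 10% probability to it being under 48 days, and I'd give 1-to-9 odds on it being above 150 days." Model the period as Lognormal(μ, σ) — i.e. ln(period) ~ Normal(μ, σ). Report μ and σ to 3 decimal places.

If T ~ Lognormal(μ,σ) then ln T ~ Normal(μ,σ), so the p-quantile of ln T is μ + z_p·σ.
ln(48) = 3.871 and ln(150) = 5.011; z_{0.1} = -1.282, z_{0.9} = 1.282.
σ = (5.011 − 3.871)/(1.282 − (-1.282)) = 0.445.
μ = 3.871 − (-1.282)·0.445 = 4.441.

μ ≈ 4.441, σ ≈ 0.445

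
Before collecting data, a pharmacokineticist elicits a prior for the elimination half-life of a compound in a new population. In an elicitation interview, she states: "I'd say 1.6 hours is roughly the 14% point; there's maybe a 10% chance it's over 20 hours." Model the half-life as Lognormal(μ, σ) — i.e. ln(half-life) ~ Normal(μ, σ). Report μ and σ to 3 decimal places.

If T ~ Lognormal(μ,σ) then ln T ~ Normal(μ,σ), so the p-quantile of ln T is μ + z_p·σ.
ln(1.6) = 0.47 and ln(20) = 2.996; z_{0.14} = -1.08, z_{0.9} = 1.282.
σ = (2.996 − 0.47)/(1.282 − (-1.08)) = 1.069.
μ = 0.47 − (-1.08)·1.069 = 1.625.

μ ≈ 1.625, σ ≈ 1.069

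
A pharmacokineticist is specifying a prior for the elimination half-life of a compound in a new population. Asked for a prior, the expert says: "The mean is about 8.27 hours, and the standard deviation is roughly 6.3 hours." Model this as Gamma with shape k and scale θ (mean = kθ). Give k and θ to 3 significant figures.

For Gamma(k, scale θ): mean = kθ, variance = kθ², so CV = 1/√k.
CV = SD/mean = 6.3/8.27 = 0.7618, hence k = 1/CV² = 1.72.
Then θ = mean/k = 8.27/1.72 = 4.8.

k ≈ 1.72, θ ≈ 4.8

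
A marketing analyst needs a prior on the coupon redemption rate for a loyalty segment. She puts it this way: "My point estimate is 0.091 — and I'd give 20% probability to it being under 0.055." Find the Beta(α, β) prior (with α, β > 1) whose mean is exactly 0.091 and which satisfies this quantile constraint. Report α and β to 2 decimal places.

With mean 0.091 fixed, write α = 0.091s, β = 0.909s where s = α+β.
Need P(θ < 0.055) = 0.2 under Beta(0.091s, 0.909s). Normal approximation: (q−m)/√(m(1−m)/s) ≈ z_{0.2} = -0.842, so s ≈ 0.091·0.909·(-0.842)²/(0.055−0.091)² = 45.2.
At s = 45.2: P(θ<0.055) ≈ 0.205. Adjusting to match 0.2 gives s ≈ 46.68.
So α = 0.091·46.68 ≈ 4.25, β = 0.909·46.68 ≈ 42.43.

α ≈ 4.25, β ≈ 42.43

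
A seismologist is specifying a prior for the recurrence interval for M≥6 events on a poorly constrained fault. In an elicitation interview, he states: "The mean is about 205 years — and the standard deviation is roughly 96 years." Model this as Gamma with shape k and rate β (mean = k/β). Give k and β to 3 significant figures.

For Gamma(k, rate β): mean = k/β, variance = k/β², so CV = 1/√k.
CV = SD/mean = 96/205 = 0.4683, hence k = 1/CV² = 4.56.
Then β = k/mean = 4.56/205 = 0.0222.

k ≈ 4.56, β ≈ 0.0222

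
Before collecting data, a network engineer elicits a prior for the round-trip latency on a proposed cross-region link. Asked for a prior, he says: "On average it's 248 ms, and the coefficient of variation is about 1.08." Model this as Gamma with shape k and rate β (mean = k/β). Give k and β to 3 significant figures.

For Gamma(k, rate β): mean = k/β, variance = k/β², so CV = 1/√k.
CV = 1.08, hence k = 1/CV² = 0.857.
Then β = k/mean = 0.857/248 = 0.00346.

k ≈ 0.857, β ≈ 0.00346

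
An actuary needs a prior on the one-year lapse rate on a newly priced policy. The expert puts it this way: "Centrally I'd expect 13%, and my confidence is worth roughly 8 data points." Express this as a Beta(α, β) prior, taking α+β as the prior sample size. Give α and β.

α = 1.04, β = 6.96

Under the effective-sample-size interpretation, Beta(α, β) has prior mean α/(α+β) and prior sample size α+β.
So α+β = 8 and α/(α+β) = 0.13, giving α = 0.13·8 = 1.04 and β = 8 − 1.04 = 6.96.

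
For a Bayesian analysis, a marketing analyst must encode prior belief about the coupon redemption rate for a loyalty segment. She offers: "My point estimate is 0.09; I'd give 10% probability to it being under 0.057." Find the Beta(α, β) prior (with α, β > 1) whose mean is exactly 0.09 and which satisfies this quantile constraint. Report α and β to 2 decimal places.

α ≈ 9.84, β ≈ 99.54

With mean 0.09 fixed, write α = 0.09s, β = 0.91s where s = α+β.
Need P(θ < 0.057) = 0.1 under Beta(0.09s, 0.91s). Normal approximation: (q−m)/√(m(1−m)/s) ≈ z_{0.1} = -1.28, so s ≈ 0.09·0.91·(-1.28)²/(0.057−0.09)² = 123.5.
At s = 123.5: P(θ<0.057) ≈ 0.085. Adjusting to match 0.1 gives s ≈ 109.38.
So α = 0.09·109.38 ≈ 9.84, β = 0.91·109.38 ≈ 99.54.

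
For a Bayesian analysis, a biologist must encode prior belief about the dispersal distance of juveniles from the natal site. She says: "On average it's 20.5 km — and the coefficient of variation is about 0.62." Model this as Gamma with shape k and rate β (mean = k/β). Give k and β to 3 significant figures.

For Gamma(k, rate β): mean = k/β, variance = k/β², so CV = 1/√k.
CV = 0.62, hence k = 1/CV² = 2.6.
Then β = k/mean = 2.6/20.5 = 0.127.

k ≈ 2.6, β ≈ 0.127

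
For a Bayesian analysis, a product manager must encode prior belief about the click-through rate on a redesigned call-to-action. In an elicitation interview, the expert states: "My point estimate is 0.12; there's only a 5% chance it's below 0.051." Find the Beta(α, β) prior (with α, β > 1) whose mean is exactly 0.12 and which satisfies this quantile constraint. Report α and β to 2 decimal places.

α ≈ 5.24, β ≈ 38.40

With mean 0.12 fixed, write α = 0.12s, β = 0.88s where s = α+β.
Need P(θ < 0.051) = 0.05 under Beta(0.12s, 0.88s). Normal approximation: (q−m)/√(m(1−m)/s) ≈ z_{0.05} = -1.64, so s ≈ 0.12·0.88·(-1.64)²/(0.051−0.12)² = 60.0.
At s = 60.0: P(θ<0.051) ≈ 0.024. Adjusting to match 0.05 gives s ≈ 43.64.
So α = 0.12·43.64 ≈ 5.24, β = 0.88·43.64 ≈ 38.40.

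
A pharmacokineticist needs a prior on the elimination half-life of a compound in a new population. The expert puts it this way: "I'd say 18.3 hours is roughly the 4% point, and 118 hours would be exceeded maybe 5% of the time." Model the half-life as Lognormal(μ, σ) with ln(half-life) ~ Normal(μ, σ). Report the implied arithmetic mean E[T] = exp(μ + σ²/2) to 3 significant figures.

If T ~ Lognormal(μ,σ) then ln T ~ Normal(μ,σ), so the p-quantile of ln T is μ + z_p·σ.
ln(18.3) = 2.907 and ln(118) = 4.771; z_{0.04} = -1.751, z_{0.95} = 1.645.
σ = (4.771 − 2.907)/(1.645 − (-1.751)) = 0.549.
μ = 2.907 − (-1.751)·0.549 = 3.868.
E[T] = exp(μ + σ²/2) = exp(3.868 + 0.1506) = 55.6 hours.

E[T] ≈ 55.6 hours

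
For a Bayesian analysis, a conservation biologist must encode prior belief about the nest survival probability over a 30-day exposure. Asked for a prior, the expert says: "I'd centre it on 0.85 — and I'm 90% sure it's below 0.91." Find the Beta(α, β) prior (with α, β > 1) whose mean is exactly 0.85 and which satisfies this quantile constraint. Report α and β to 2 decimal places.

With mean 0.85 fixed, write α = 0.85s, β = 0.15s where s = α+β.
Need P(θ < 0.91) = 0.9 under Beta(0.85s, 0.15s). Normal approximation: (q−m)/√(m(1−m)/s) ≈ z_{0.9} = 1.28, so s ≈ 0.85·0.15·(1.28)²/(0.91−0.85)² = 58.2.
At s = 58.2: P(θ<0.91) ≈ 0.916. Adjusting to match 0.9 gives s ≈ 51.25.
So α = 0.85·51.25 ≈ 43.56, β = 0.15·51.25 ≈ 7.69.

α ≈ 43.56, β ≈ 7.69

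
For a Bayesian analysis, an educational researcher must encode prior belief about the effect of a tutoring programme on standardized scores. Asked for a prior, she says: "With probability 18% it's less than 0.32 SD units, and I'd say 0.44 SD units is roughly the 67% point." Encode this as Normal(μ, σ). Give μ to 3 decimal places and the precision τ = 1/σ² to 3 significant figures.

μ = 0.401, τ = 128

The p-quantile of Normal(μ,σ) is μ + z_p·σ, with z_{0.18} = -0.9154 and z_{0.67} = 0.4399.
Eliminate σ: μ = (z₂·x₁ − z₁·x₂)/(z₂ − z₁) = (0.4399·0.32 − (-0.9154)·0.44)/1.355 = 0.401.
Then σ = (x₂ − x₁)/(z₂ − z₁) = (0.44 − 0.32)/1.355 = 0.089.
Precision τ = 1/σ² = 1/0.08854² = 128.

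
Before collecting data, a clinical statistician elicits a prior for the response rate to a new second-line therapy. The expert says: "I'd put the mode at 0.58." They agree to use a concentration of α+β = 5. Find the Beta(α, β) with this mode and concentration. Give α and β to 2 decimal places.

For α,β > 1 the Beta mode is (α−1)/(α+β−2). With α+β = 5, the mode is (α−1)/3.
Set (α−1)/3 = 0.58 → α = 1 + 0.58·3 = 2.74.
β = 5 − α = 2.26.

α = 2.74, β = 2.26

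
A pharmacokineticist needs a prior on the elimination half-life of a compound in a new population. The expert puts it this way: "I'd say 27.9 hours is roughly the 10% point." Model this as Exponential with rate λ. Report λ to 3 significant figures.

P(T < 27.9) = 1 − e^(−λ·27.9) = 0.1, so λ = −ln(1−0.1)/27.9 = −ln(0.9)/27.9 = 0.00378.

λ ≈ 0.00378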